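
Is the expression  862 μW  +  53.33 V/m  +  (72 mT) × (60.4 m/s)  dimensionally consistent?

Dimensions:
  862 μW:  W = J·s⁻¹ = kg·m²·s⁻³
  53.33 V/m:  V·m⁻¹ = J·C⁻¹·m⁻¹ = kg·m·s⁻³·A⁻¹
  (72 mT) × (60.4 m/s):  [kg·s⁻²·A⁻¹] · [m·s⁻¹] = kg·m·s⁻³·A⁻¹
The terms do not share a single dimension (kg·m²·s⁻³ vs kg·m·s⁻³·A⁻¹).

No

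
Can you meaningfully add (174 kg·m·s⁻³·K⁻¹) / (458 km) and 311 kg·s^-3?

No

In SI base units:
  (174 kg·m·s⁻³·K⁻¹) / (458 km):  [kg·m·s⁻³·K⁻¹] / [m] = kg·s⁻³·K⁻¹
  311 kg·s^-3:  kg·s⁻³
kg·s⁻³·K⁻¹ ≠ kg·s⁻³, so they cannot be added.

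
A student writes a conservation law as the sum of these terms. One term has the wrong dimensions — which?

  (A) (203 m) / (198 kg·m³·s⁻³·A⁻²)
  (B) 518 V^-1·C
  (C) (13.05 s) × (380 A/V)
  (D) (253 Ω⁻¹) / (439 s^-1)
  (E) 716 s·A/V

Expand each in SI base units:
  (A) [m] / [kg·m³·s⁻³·A⁻²] = kg⁻¹·m⁻²·s³·A²
  (B) C·V⁻¹ = s·A·(J·C⁻¹)⁻¹ = kg⁻¹·m⁻²·s⁴·A²
  (C) [s] · [kg⁻¹·m⁻²·s³·A²] = kg⁻¹·m⁻²·s⁴·A²
  (D) [kg⁻¹·m⁻²·s³·A²] / [s⁻¹] = kg⁻¹·m⁻²·s⁴·A²
  (E) A·s·V⁻¹ = A·s·(J·C⁻¹)⁻¹ = kg⁻¹·m⁻²·s⁴·A²
All reduce to kg⁻¹·m⁻²·s⁴·A² except (A), which is kg⁻¹·m⁻²·s³·A².

(A)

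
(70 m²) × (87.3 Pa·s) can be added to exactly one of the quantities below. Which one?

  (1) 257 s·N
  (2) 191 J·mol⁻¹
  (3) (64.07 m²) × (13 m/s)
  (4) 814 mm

Reference: [m²] · [kg·m⁻¹·s⁻¹] = kg·m·s⁻¹.
Each option:
  (1) N·s = kg·m·s⁻²·s = kg·m·s⁻¹  ← same
  (2) J·mol⁻¹ = N·m·mol⁻¹ = kg·m²·s⁻²·mol⁻¹
  (3) [m²] · [m·s⁻¹] = m³·s⁻¹
  (4) m
Only (1) matches kg·m·s⁻¹.

(1)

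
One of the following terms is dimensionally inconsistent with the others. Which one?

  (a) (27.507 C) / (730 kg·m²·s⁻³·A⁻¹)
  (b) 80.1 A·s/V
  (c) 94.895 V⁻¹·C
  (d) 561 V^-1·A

In SI base units:
  (a) [s·A] / [kg·m²·s⁻³·A⁻¹] = kg⁻¹·m⁻²·s⁴·A²
  (b) A·s·V⁻¹ = A·s·(J·C⁻¹)⁻¹ = kg⁻¹·m⁻²·s⁴·A²
  (c) C·V⁻¹ = s·A·(J·C⁻¹)⁻¹ = kg⁻¹·m⁻²·s⁴·A²
  (d) A·V⁻¹ = A·(J·C⁻¹)⁻¹ = kg⁻¹·m⁻²·s³·A²
All reduce to kg⁻¹·m⁻²·s⁴·A² except (d), which is kg⁻¹·m⁻²·s³·A².

(d)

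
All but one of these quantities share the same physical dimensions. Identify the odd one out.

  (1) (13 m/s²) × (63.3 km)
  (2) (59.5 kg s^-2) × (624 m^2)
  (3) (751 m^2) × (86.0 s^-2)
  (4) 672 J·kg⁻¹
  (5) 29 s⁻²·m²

Dimensions:
  (1) [m·s⁻²] · [m] = m²·s⁻²
  (2) [kg·s⁻²] · [m²] = kg·m²·s⁻²
  (3) [m²] · [s⁻²] = m²·s⁻²
  (4) J·kg⁻¹ = N·m·kg⁻¹ = m²·s⁻²
  (5) m²·s⁻²
All reduce to m²·s⁻² except (2), which is kg·m²·s⁻².

(2)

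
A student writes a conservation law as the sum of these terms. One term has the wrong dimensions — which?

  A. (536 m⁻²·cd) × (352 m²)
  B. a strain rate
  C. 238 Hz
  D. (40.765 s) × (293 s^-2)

Dimensions:
  A. [m⁻²·cd] · [m²] = cd
  B. [strain rate] = s⁻¹
  C. Hz = s⁻¹
  D. [s] · [s⁻²] = s⁻¹
All reduce to s⁻¹ except A., which is cd.

A.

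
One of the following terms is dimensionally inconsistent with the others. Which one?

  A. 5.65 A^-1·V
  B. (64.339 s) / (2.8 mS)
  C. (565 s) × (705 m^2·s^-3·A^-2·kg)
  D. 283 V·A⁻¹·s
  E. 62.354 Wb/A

Expand each in SI base units:
  A. V·A⁻¹ = J·C⁻¹·A⁻¹ = kg·m²·s⁻³·A⁻²
  B. [s] / [kg⁻¹·m⁻²·s³·A²] = kg·m²·s⁻²·A⁻²
  C. [s] · [kg·m²·s⁻³·A⁻²] = kg·m²·s⁻²·A⁻²
  D. V·s·A⁻¹ = J·C⁻¹·s·A⁻¹ = kg·m²·s⁻²·A⁻²
  E. Wb·A⁻¹ = V·s·A⁻¹ = kg·m²·s⁻²·A⁻²
All reduce to kg·m²·s⁻²·A⁻² except A., which is kg·m²·s⁻³·A⁻².

A.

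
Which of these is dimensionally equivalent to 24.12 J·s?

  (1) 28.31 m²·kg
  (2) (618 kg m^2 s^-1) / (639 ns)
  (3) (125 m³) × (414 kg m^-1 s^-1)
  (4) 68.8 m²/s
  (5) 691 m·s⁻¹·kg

(3)

Reference: J·s = N·m·s = kg·m²·s⁻¹.
Each option:
  (1) kg·m²
  (2) [kg·m²·s⁻¹] / [s] = kg·m²·s⁻²
  (3) [m³] · [kg·m⁻¹·s⁻¹] = kg·m²·s⁻¹  ← same
  (4) m²·s⁻¹
  (5) kg·m·s⁻¹
Only (3) matches kg·m²·s⁻¹.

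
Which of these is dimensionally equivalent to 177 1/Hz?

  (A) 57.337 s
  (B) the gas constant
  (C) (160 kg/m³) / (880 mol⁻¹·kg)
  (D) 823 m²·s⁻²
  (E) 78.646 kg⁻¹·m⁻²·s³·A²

(A)

Reference: Hz⁻¹ = (s⁻¹)⁻¹ = s.
Each option:
  (A) s  ← same
  (B) [gas constant] = kg·m²·s⁻²·K⁻¹·mol⁻¹
  (C) [kg·m⁻³] / [kg·mol⁻¹] = m⁻³·mol
  (D) m²·s⁻²
  (E) kg⁻¹·m⁻²·s³·A²
Only (A) matches s.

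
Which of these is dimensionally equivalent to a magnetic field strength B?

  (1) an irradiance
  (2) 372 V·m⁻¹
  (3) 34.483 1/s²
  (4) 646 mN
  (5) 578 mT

Reference: [magnetic field strength B] = kg·s⁻²·A⁻¹.
Each option:
  (1) [irradiance] = kg·s⁻³
  (2) V·m⁻¹ = J·C⁻¹·m⁻¹ = kg·m·s⁻³·A⁻¹
  (3) s⁻²
  (4) N = kg·m·s⁻²
  (5) T = Wb·m⁻² = kg·s⁻²·A⁻¹  ← same
Only (5) matches kg·s⁻²·A⁻¹.

(5)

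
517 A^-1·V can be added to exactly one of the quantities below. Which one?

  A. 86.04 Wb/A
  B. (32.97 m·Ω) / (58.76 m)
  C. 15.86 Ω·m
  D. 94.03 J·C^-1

B.

Reference: V·A⁻¹ = J·C⁻¹·A⁻¹ = kg·m²·s⁻³·A⁻².
Each option:
  A. Wb·A⁻¹ = V·s·A⁻¹ = kg·m²·s⁻²·A⁻²
  B. [kg·m³·s⁻³·A⁻²] / [m] = kg·m²·s⁻³·A⁻²  ← same
  C. Ω·m = V·A⁻¹·m = kg·m³·s⁻³·A⁻²
  D. J·C⁻¹ = N·m·(s·A)⁻¹ = kg·m²·s⁻³·A⁻¹
Only B. matches kg·m²·s⁻³·A⁻².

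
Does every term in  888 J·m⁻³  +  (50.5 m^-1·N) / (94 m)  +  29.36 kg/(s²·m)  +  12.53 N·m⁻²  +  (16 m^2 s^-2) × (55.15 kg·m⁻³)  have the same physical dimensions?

Yes

In SI base units:
  888 J·m⁻³:  J·m⁻³ = N·m·m⁻³ = kg·m⁻¹·s⁻²
  (50.5 m^-1·N) / (94 m):  [kg·s⁻²] / [m] = kg·m⁻¹·s⁻²
  29.36 kg/(s²·m):  kg·m⁻¹·s⁻²
  12.53 N·m⁻²:  N·m⁻² = kg·m·s⁻²·m⁻² = kg·m⁻¹·s⁻²
  (16 m^2 s^-2) × (55.15 kg·m⁻³):  [m²·s⁻²] · [kg·m⁻³] = kg·m⁻¹·s⁻²
Every term reduces to kg·m⁻¹·s⁻².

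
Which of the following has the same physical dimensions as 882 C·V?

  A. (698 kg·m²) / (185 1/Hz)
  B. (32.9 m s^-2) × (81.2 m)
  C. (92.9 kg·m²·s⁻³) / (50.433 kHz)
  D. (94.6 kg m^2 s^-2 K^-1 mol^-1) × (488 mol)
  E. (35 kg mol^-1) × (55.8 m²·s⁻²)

Reference: C·V = s·A·J·C⁻¹ = kg·m²·s⁻².
Each option:
  A. [kg·m²] / [s] = kg·m²·s⁻¹
  B. [m·s⁻²] · [m] = m²·s⁻²
  C. [kg·m²·s⁻³] / [s⁻¹] = kg·m²·s⁻²  ← same
  D. [kg·m²·s⁻²·K⁻¹·mol⁻¹] · [mol] = kg·m²·s⁻²·K⁻¹
  E. [kg·mol⁻¹] · [m²·s⁻²] = kg·m²·s⁻²·mol⁻¹
Only C. matches kg·m²·s⁻².

C.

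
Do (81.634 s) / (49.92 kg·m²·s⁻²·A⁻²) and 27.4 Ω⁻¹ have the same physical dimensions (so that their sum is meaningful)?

Yes

Expand each in SI base units:
  (81.634 s) / (49.92 kg·m²·s⁻²·A⁻²):  [s] / [kg·m²·s⁻²·A⁻²] = kg⁻¹·m⁻²·s³·A²
  27.4 Ω⁻¹:  Ω⁻¹ = (V·A⁻¹)⁻¹ = kg⁻¹·m⁻²·s³·A²
Both are kg⁻¹·m⁻²·s³·A², so they have the same dimensions and can be added.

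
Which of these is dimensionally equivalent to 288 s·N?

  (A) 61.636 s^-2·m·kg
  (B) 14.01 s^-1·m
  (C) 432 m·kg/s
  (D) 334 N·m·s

Reference: N·s = kg·m·s⁻²·s = kg·m·s⁻¹.
Each option:
  (A) kg·m·s⁻²
  (B) m·s⁻¹
  (C) kg·m·s⁻¹  ← same
  (D) N·m·s = kg·m·s⁻²·m·s = kg·m²·s⁻¹
Only (C) matches kg·m·s⁻¹.

(C)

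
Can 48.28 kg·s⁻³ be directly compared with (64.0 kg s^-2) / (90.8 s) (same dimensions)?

Yes

Dimensions:
  48.28 kg·s⁻³:  kg·s⁻³
  (64.0 kg s^-2) / (90.8 s):  [kg·s⁻²] / [s] = kg·s⁻³
Both are kg·s⁻³, so they have the same dimensions and can be added.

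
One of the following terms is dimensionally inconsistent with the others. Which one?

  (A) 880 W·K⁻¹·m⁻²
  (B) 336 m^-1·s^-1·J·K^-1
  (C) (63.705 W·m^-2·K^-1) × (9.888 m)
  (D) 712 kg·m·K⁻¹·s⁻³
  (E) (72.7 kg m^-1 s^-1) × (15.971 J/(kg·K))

(A)

Work out the base dimensions of each:
  (A) W·m⁻²·K⁻¹ = J·s⁻¹·m⁻²·K⁻¹ = kg·s⁻³·K⁻¹
  (B) J·s⁻¹·m⁻¹·K⁻¹ = N·m·s⁻¹·m⁻¹·K⁻¹ = kg·m·s⁻³·K⁻¹
  (C) [kg·s⁻³·K⁻¹] · [m] = kg·m·s⁻³·K⁻¹
  (D) kg·m·s⁻³·K⁻¹
  (E) [kg·m⁻¹·s⁻¹] · [m²·s⁻²·K⁻¹] = kg·m·s⁻³·K⁻¹
All reduce to kg·m·s⁻³·K⁻¹ except (A), which is kg·s⁻³·K⁻¹.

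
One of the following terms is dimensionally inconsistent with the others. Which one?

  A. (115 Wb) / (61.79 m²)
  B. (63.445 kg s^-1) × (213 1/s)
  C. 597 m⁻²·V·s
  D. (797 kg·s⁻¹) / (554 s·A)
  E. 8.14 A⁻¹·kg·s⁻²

B.

Dimensions:
  A. [kg·m²·s⁻²·A⁻¹] / [m²] = kg·s⁻²·A⁻¹
  B. [kg·s⁻¹] · [s⁻¹] = kg·s⁻²
  C. V·s·m⁻² = J·C⁻¹·s·m⁻² = kg·s⁻²·A⁻¹
  D. [kg·s⁻¹] / [s·A] = kg·s⁻²·A⁻¹
  E. kg·s⁻²·A⁻¹
All reduce to kg·s⁻²·A⁻¹ except B., which is kg·s⁻².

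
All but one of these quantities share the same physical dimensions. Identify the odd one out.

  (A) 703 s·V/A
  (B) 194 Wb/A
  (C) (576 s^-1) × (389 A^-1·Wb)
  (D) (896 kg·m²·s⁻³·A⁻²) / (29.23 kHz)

(C)

Dimensions:
  (A) V·s·A⁻¹ = J·C⁻¹·s·A⁻¹ = kg·m²·s⁻²·A⁻²
  (B) Wb·A⁻¹ = V·s·A⁻¹ = kg·m²·s⁻²·A⁻²
  (C) [s⁻¹] · [kg·m²·s⁻²·A⁻²] = kg·m²·s⁻³·A⁻²
  (D) [kg·m²·s⁻³·A⁻²] / [s⁻¹] = kg·m²·s⁻²·A⁻²
All reduce to kg·m²·s⁻²·A⁻² except (C), which is kg·m²·s⁻³·A⁻².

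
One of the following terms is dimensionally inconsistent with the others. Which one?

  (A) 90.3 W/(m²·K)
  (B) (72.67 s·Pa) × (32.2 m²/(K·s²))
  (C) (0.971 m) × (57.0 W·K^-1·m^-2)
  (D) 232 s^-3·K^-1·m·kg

In SI base units:
  (A) W·m⁻²·K⁻¹ = J·s⁻¹·m⁻²·K⁻¹ = kg·s⁻³·K⁻¹
  (B) [kg·m⁻¹·s⁻¹] · [m²·s⁻²·K⁻¹] = kg·m·s⁻³·K⁻¹
  (C) [m] · [kg·s⁻³·K⁻¹] = kg·m·s⁻³·K⁻¹
  (D) kg·m·s⁻³·K⁻¹
All reduce to kg·m·s⁻³·K⁻¹ except (A), which is kg·s⁻³·K⁻¹.

(A)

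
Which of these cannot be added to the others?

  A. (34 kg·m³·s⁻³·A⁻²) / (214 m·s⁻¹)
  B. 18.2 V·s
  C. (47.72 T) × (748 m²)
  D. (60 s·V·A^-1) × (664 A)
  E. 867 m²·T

A.

In SI base units:
  A. [kg·m³·s⁻³·A⁻²] / [m·s⁻¹] = kg·m²·s⁻²·A⁻²
  B. V·s = J·C⁻¹·s = kg·m²·s⁻²·A⁻¹
  C. [kg·s⁻²·A⁻¹] · [m²] = kg·m²·s⁻²·A⁻¹
  D. [kg·m²·s⁻²·A⁻²] · [A] = kg·m²·s⁻²·A⁻¹
  E. T·m² = Wb·m⁻²·m² = kg·m²·s⁻²·A⁻¹
All reduce to kg·m²·s⁻²·A⁻¹ except A., which is kg·m²·s⁻²·A⁻².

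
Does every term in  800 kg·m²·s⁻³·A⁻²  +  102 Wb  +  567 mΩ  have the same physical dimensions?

No

Reduce each to base SI dimensions:
  800 kg·m²·s⁻³·A⁻²:  kg·m²·s⁻³·A⁻²
  102 Wb:  Wb = V·s = kg·m²·s⁻²·A⁻¹
  567 mΩ:  Ω = V·A⁻¹ = kg·m²·s⁻³·A⁻²
The terms do not share a single dimension (kg·m²·s⁻²·A⁻¹ vs kg·m²·s⁻³·A⁻²).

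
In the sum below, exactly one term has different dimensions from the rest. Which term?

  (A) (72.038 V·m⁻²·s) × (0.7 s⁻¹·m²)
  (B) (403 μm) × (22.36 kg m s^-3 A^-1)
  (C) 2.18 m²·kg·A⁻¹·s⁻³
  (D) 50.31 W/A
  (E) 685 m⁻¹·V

In SI base units:
  (A) [kg·s⁻²·A⁻¹] · [m²·s⁻¹] = kg·m²·s⁻³·A⁻¹
  (B) [m] · [kg·m·s⁻³·A⁻¹] = kg·m²·s⁻³·A⁻¹
  (C) kg·m²·s⁻³·A⁻¹
  (D) W·A⁻¹ = J·s⁻¹·A⁻¹ = kg·m²·s⁻³·A⁻¹
  (E) V·m⁻¹ = J·C⁻¹·m⁻¹ = kg·m·s⁻³·A⁻¹
All reduce to kg·m²·s⁻³·A⁻¹ except (E), which is kg·m·s⁻³·A⁻¹.

(E)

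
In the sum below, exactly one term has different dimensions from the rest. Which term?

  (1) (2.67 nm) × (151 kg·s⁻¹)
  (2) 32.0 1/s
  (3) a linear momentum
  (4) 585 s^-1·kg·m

(2)

Dimensions:
  (1) [m] · [kg·s⁻¹] = kg·m·s⁻¹
  (2) s⁻¹
  (3) [linear momentum] = kg·m·s⁻¹
  (4) kg·m·s⁻¹
All reduce to kg·m·s⁻¹ except (2), which is s⁻¹.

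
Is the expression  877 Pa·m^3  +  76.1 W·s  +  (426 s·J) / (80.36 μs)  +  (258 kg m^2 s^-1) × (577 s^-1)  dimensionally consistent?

In SI base units:
  877 Pa·m^3:  Pa·m³ = N·m⁻²·m³ = kg·m²·s⁻²
  76.1 W·s:  W·s = J·s⁻¹·s = kg·m²·s⁻²
  (426 s·J) / (80.36 μs):  [kg·m²·s⁻¹] / [s] = kg·m²·s⁻²
  (258 kg m^2 s^-1) × (577 s^-1):  [kg·m²·s⁻¹] · [s⁻¹] = kg·m²·s⁻²
Every term reduces to kg·m²·s⁻².

Yes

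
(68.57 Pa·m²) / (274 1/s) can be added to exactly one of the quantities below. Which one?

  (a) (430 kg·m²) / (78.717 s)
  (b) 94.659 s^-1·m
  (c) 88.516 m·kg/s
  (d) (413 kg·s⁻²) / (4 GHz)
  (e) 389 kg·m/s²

(c)

Reference: [kg·m·s⁻²] / [s⁻¹] = kg·m·s⁻¹.
Each option:
  (a) [kg·m²] / [s] = kg·m²·s⁻¹
  (b) m·s⁻¹
  (c) kg·m·s⁻¹  ← same
  (d) [kg·s⁻²] / [s⁻¹] = kg·s⁻¹
  (e) kg·m·s⁻²
Only (c) matches kg·m·s⁻¹.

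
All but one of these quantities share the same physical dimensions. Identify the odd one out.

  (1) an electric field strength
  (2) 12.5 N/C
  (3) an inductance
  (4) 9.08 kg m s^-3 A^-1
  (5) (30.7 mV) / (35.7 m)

(3)

Expand each in SI base units:
  (1) [electric field strength] = kg·m·s⁻³·A⁻¹
  (2) N·C⁻¹ = kg·m·s⁻²·(s·A)⁻¹ = kg·m·s⁻³·A⁻¹
  (3) [inductance] = kg·m²·s⁻²·A⁻²
  (4) kg·m·s⁻³·A⁻¹
  (5) [kg·m²·s⁻³·A⁻¹] / [m] = kg·m·s⁻³·A⁻¹
All reduce to kg·m·s⁻³·A⁻¹ except (3), which is kg·m²·s⁻²·A⁻².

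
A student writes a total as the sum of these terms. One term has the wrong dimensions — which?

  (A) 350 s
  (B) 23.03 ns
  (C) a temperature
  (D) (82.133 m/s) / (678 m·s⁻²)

Work out the base dimensions of each:
  (A) s
  (B) s
  (C) [temperature] = K
  (D) [m·s⁻¹] / [m·s⁻²] = s
All reduce to s except (C), which is K.

(C)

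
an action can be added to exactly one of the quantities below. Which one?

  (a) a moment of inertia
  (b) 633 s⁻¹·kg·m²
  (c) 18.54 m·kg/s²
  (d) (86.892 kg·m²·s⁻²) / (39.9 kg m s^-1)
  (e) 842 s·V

(b)

Reference: [action] = kg·m²·s⁻¹.
Each option:
  (a) [moment of inertia] = kg·m²
  (b) kg·m²·s⁻¹  ← same
  (c) kg·m·s⁻²
  (d) [kg·m²·s⁻²] / [kg·m·s⁻¹] = m·s⁻¹
  (e) V·s = J·C⁻¹·s = kg·m²·s⁻²·A⁻¹
Only (b) matches kg·m²·s⁻¹.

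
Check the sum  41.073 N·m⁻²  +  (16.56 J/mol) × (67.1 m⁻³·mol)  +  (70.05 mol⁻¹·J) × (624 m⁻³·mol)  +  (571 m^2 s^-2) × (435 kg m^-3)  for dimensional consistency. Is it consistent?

Yes

In SI base units:
  41.073 N·m⁻²:  N·m⁻² = kg·m·s⁻²·m⁻² = kg·m⁻¹·s⁻²
  (16.56 J/mol) × (67.1 m⁻³·mol):  [kg·m²·s⁻²·mol⁻¹] · [m⁻³·mol] = kg·m⁻¹·s⁻²
  (70.05 mol⁻¹·J) × (624 m⁻³·mol):  [kg·m²·s⁻²·mol⁻¹] · [m⁻³·mol] = kg·m⁻¹·s⁻²
  (571 m^2 s^-2) × (435 kg m^-3):  [m²·s⁻²] · [kg·m⁻³] = kg·m⁻¹·s⁻²
Every term reduces to kg·m⁻¹·s⁻².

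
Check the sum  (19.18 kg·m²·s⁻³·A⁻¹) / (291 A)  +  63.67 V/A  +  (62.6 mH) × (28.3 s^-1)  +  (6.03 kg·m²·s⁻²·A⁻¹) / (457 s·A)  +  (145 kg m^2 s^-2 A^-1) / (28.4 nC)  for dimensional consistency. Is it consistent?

Work out the base dimensions of each:
  (19.18 kg·m²·s⁻³·A⁻¹) / (291 A):  [kg·m²·s⁻³·A⁻¹] / [A] = kg·m²·s⁻³·A⁻²
  63.67 V/A:  V·A⁻¹ = J·C⁻¹·A⁻¹ = kg·m²·s⁻³·A⁻²
  (62.6 mH) × (28.3 s^-1):  [kg·m²·s⁻²·A⁻²] · [s⁻¹] = kg·m²·s⁻³·A⁻²
  (6.03 kg·m²·s⁻²·A⁻¹) / (457 s·A):  [kg·m²·s⁻²·A⁻¹] / [s·A] = kg·m²·s⁻³·A⁻²
  (145 kg m^2 s^-2 A^-1) / (28.4 nC):  [kg·m²·s⁻²·A⁻¹] / [s·A] = kg·m²·s⁻³·A⁻²
Every term reduces to kg·m²·s⁻³·A⁻².

Yes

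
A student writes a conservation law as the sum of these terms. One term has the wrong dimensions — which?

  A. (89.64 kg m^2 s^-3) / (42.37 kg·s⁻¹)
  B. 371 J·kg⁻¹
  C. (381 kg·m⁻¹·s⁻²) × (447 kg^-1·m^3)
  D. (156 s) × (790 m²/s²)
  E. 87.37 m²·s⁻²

Expand each in SI base units:
  A. [kg·m²·s⁻³] / [kg·s⁻¹] = m²·s⁻²
  B. J·kg⁻¹ = N·m·kg⁻¹ = m²·s⁻²
  C. [kg·m⁻¹·s⁻²] · [kg⁻¹·m³] = m²·s⁻²
  D. [s] · [m²·s⁻²] = m²·s⁻¹
  E. m²·s⁻²
All reduce to m²·s⁻² except D., which is m²·s⁻¹.

D.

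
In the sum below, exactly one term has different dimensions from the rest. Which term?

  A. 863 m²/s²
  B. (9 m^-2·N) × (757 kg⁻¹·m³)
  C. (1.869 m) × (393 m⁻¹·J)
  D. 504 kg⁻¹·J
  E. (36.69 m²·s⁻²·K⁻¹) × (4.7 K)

C.

In SI base units:
  A. m²·s⁻²
  B. [kg·m⁻¹·s⁻²] · [kg⁻¹·m³] = m²·s⁻²
  C. [m] · [kg·m·s⁻²] = kg·m²·s⁻²
  D. J·kg⁻¹ = N·m·kg⁻¹ = m²·s⁻²
  E. [m²·s⁻²·K⁻¹] · [K] = m²·s⁻²
All reduce to m²·s⁻² except C., which is kg·m²·s⁻².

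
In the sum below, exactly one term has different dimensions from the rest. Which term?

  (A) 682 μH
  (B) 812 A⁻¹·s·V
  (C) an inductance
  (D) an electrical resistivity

Expand each in SI base units:
  (A) H = V·s·A⁻¹ = kg·m²·s⁻²·A⁻²
  (B) V·s·A⁻¹ = J·C⁻¹·s·A⁻¹ = kg·m²·s⁻²·A⁻²
  (C) [inductance] = kg·m²·s⁻²·A⁻²
  (D) [electrical resistivity] = kg·m³·s⁻³·A⁻²
All reduce to kg·m²·s⁻²·A⁻² except (D), which is kg·m³·s⁻³·A⁻².

(D)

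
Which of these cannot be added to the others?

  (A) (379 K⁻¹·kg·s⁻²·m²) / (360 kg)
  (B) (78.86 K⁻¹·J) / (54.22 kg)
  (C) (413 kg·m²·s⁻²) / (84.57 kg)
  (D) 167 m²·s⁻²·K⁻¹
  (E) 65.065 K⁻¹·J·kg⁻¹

(C)

In SI base units:
  (A) [kg·m²·s⁻²·K⁻¹] / [kg] = m²·s⁻²·K⁻¹
  (B) [kg·m²·s⁻²·K⁻¹] / [kg] = m²·s⁻²·K⁻¹
  (C) [kg·m²·s⁻²] / [kg] = m²·s⁻²
  (D) m²·s⁻²·K⁻¹
  (E) J·kg⁻¹·K⁻¹ = N·m·kg⁻¹·K⁻¹ = m²·s⁻²·K⁻¹
All reduce to m²·s⁻²·K⁻¹ except (C), which is m²·s⁻².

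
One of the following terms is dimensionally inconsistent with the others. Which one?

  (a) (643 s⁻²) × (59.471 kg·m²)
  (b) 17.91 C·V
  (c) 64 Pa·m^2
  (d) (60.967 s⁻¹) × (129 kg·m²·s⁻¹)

In SI base units:
  (a) [s⁻²] · [kg·m²] = kg·m²·s⁻²
  (b) C·V = s·A·J·C⁻¹ = kg·m²·s⁻²
  (c) Pa·m² = N·m⁻²·m² = kg·m·s⁻²
  (d) [s⁻¹] · [kg·m²·s⁻¹] = kg·m²·s⁻²
All reduce to kg·m²·s⁻² except (c), which is kg·m·s⁻².

(c)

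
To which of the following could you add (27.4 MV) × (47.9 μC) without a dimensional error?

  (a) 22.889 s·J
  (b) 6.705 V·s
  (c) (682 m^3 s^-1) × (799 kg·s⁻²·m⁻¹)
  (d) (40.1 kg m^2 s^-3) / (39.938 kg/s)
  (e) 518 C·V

Reference: [kg·m²·s⁻³·A⁻¹] · [s·A] = kg·m²·s⁻².
Each option:
  (a) J·s = N·m·s = kg·m²·s⁻¹
  (b) V·s = J·C⁻¹·s = kg·m²·s⁻²·A⁻¹
  (c) [m³·s⁻¹] · [kg·m⁻¹·s⁻²] = kg·m²·s⁻³
  (d) [kg·m²·s⁻³] / [kg·s⁻¹] = m²·s⁻²
  (e) C·V = s·A·J·C⁻¹ = kg·m²·s⁻²  ← same
Only (e) matches kg·m²·s⁻².

(e)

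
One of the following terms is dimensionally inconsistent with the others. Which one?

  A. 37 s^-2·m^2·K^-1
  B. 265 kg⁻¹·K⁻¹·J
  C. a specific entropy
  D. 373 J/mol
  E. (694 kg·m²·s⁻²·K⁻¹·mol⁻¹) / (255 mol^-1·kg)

Dimensions:
  A. m²·s⁻²·K⁻¹
  B. J·kg⁻¹·K⁻¹ = N·m·kg⁻¹·K⁻¹ = m²·s⁻²·K⁻¹
  C. [specific entropy] = m²·s⁻²·K⁻¹
  D. J·mol⁻¹ = N·m·mol⁻¹ = kg·m²·s⁻²·mol⁻¹
  E. [kg·m²·s⁻²·K⁻¹·mol⁻¹] / [kg·mol⁻¹] = m²·s⁻²·K⁻¹
All reduce to m²·s⁻²·K⁻¹ except D., which is kg·m²·s⁻²·mol⁻¹.

D.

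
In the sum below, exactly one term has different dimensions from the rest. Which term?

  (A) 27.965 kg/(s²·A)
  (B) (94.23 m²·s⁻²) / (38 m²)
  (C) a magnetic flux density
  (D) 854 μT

Reduce each to base SI dimensions:
  (A) kg·s⁻²·A⁻¹
  (B) [m²·s⁻²] / [m²] = s⁻²
  (C) [magnetic flux density] = kg·s⁻²·A⁻¹
  (D) T = Wb·m⁻² = kg·s⁻²·A⁻¹
All reduce to kg·s⁻²·A⁻¹ except (B), which is s⁻².

(B)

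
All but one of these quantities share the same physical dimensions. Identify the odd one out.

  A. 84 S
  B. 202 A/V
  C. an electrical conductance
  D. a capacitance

Dimensions:
  A. S = Ω⁻¹ = kg⁻¹·m⁻²·s³·A²
  B. A·V⁻¹ = A·(J·C⁻¹)⁻¹ = kg⁻¹·m⁻²·s³·A²
  C. [electrical conductance] = kg⁻¹·m⁻²·s³·A²
  D. [capacitance] = kg⁻¹·m⁻²·s⁴·A²
All reduce to kg⁻¹·m⁻²·s³·A² except D., which is kg⁻¹·m⁻²·s⁴·A².

D.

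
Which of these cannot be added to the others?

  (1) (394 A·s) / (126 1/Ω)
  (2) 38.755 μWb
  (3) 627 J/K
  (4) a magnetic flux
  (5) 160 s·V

Reduce each to base SI dimensions:
  (1) [s·A] / [kg⁻¹·m⁻²·s³·A²] = kg·m²·s⁻²·A⁻¹
  (2) Wb = V·s = kg·m²·s⁻²·A⁻¹
  (3) J·K⁻¹ = N·m·K⁻¹ = kg·m²·s⁻²·K⁻¹
  (4) [magnetic flux] = kg·m²·s⁻²·A⁻¹
  (5) V·s = J·C⁻¹·s = kg·m²·s⁻²·A⁻¹
All reduce to kg·m²·s⁻²·A⁻¹ except (3), which is kg·m²·s⁻²·K⁻¹.

(3)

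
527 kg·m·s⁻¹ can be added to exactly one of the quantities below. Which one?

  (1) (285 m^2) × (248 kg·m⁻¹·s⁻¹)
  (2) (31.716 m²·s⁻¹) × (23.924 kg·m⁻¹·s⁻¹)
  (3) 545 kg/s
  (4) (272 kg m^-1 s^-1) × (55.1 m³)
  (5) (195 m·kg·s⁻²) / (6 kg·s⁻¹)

Reference: kg·m·s⁻¹.
Each option:
  (1) [m²] · [kg·m⁻¹·s⁻¹] = kg·m·s⁻¹  ← same
  (2) [m²·s⁻¹] · [kg·m⁻¹·s⁻¹] = kg·m·s⁻²
  (3) kg·s⁻¹
  (4) [kg·m⁻¹·s⁻¹] · [m³] = kg·m²·s⁻¹
  (5) [kg·m·s⁻²] / [kg·s⁻¹] = m·s⁻¹
Only (1) matches kg·m·s⁻¹.

(1)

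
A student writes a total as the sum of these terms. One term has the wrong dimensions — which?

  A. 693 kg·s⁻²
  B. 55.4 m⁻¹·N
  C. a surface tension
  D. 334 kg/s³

D.

Expand each in SI base units:
  A. kg·s⁻²
  B. N·m⁻¹ = kg·m·s⁻²·m⁻¹ = kg·s⁻²
  C. [surface tension] = kg·s⁻²
  D. kg·s⁻³
All reduce to kg·s⁻² except D., which is kg·s⁻³.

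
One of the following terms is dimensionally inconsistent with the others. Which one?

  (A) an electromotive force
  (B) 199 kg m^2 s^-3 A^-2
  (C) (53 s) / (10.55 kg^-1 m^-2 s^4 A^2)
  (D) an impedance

Reduce each to base SI dimensions:
  (A) [electromotive force] = kg·m²·s⁻³·A⁻¹
  (B) kg·m²·s⁻³·A⁻²
  (C) [s] / [kg⁻¹·m⁻²·s⁴·A²] = kg·m²·s⁻³·A⁻²
  (D) [impedance] = kg·m²·s⁻³·A⁻²
All reduce to kg·m²·s⁻³·A⁻² except (A), which is kg·m²·s⁻³·A⁻¹.

(A)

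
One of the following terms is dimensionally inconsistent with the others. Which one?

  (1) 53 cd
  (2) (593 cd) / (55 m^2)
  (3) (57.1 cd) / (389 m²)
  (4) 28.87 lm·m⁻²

(1)

In SI base units:
  (1) cd
  (2) [cd] / [m²] = m⁻²·cd
  (3) [cd] / [m²] = m⁻²·cd
  (4) lm·m⁻² = cd·m⁻² = m⁻²·cd
All reduce to m⁻²·cd except (1), which is cd.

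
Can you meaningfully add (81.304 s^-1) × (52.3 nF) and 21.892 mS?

Work out the base dimensions of each:
  (81.304 s^-1) × (52.3 nF):  [s⁻¹] · [kg⁻¹·m⁻²·s⁴·A²] = kg⁻¹·m⁻²·s³·A²
  21.892 mS:  S = Ω⁻¹ = kg⁻¹·m⁻²·s³·A²
Both are kg⁻¹·m⁻²·s³·A², so they have the same dimensions and can be added.

Yes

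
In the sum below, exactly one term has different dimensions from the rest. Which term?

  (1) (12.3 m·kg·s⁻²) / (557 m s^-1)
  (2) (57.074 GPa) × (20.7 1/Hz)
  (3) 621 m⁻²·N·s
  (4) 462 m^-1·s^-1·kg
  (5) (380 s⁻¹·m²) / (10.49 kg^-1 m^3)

(1)

Expand each in SI base units:
  (1) [kg·m·s⁻²] / [m·s⁻¹] = kg·s⁻¹
  (2) [kg·m⁻¹·s⁻²] · [s] = kg·m⁻¹·s⁻¹
  (3) N·s·m⁻² = kg·m·s⁻²·s·m⁻² = kg·m⁻¹·s⁻¹
  (4) kg·m⁻¹·s⁻¹
  (5) [m²·s⁻¹] / [kg⁻¹·m³] = kg·m⁻¹·s⁻¹
All reduce to kg·m⁻¹·s⁻¹ except (1), which is kg·s⁻¹.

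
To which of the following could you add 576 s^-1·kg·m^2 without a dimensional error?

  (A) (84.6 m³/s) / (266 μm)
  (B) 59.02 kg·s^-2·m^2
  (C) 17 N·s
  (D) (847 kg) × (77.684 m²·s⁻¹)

(D)

Reference: kg·m²·s⁻¹.
Each option:
  (A) [m³·s⁻¹] / [m] = m²·s⁻¹
  (B) kg·m²·s⁻²
  (C) N·s = kg·m·s⁻²·s = kg·m·s⁻¹
  (D) [kg] · [m²·s⁻¹] = kg·m²·s⁻¹  ← same
Only (D) matches kg·m²·s⁻¹.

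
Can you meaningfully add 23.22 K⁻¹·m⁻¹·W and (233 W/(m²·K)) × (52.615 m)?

Work out the base dimensions of each:
  23.22 K⁻¹·m⁻¹·W:  W·m⁻¹·K⁻¹ = J·s⁻¹·m⁻¹·K⁻¹ = kg·m·s⁻³·K⁻¹
  (233 W/(m²·K)) × (52.615 m):  [kg·s⁻³·K⁻¹] · [m] = kg·m·s⁻³·K⁻¹
Both are kg·m·s⁻³·K⁻¹, so they have the same dimensions and can be added.

Yes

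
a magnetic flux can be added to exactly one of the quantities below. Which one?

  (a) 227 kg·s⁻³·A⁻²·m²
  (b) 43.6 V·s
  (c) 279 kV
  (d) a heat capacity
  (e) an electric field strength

(b)

Reference: [magnetic flux] = kg·m²·s⁻²·A⁻¹.
Each option:
  (a) kg·m²·s⁻³·A⁻²
  (b) V·s = J·C⁻¹·s = kg·m²·s⁻²·A⁻¹  ← same
  (c) V = J·C⁻¹ = kg·m²·s⁻³·A⁻¹
  (d) [heat capacity] = kg·m²·s⁻²·K⁻¹
  (e) [electric field strength] = kg·m·s⁻³·A⁻¹
Only (b) matches kg·m²·s⁻²·A⁻¹.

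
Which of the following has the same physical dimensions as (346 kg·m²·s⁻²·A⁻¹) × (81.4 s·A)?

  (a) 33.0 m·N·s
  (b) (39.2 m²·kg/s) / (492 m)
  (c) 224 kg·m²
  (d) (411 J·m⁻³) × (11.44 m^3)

(a)

Reference: [kg·m²·s⁻²·A⁻¹] · [s·A] = kg·m²·s⁻¹.
Each option:
  (a) N·m·s = kg·m·s⁻²·m·s = kg·m²·s⁻¹  ← same
  (b) [kg·m²·s⁻¹] / [m] = kg·m·s⁻¹
  (c) kg·m²
  (d) [kg·m⁻¹·s⁻²] · [m³] = kg·m²·s⁻²
Only (a) matches kg·m²·s⁻¹.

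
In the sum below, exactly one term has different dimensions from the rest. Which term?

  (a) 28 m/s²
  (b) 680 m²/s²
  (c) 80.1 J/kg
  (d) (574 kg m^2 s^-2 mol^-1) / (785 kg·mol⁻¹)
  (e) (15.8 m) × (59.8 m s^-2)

Dimensions:
  (a) m·s⁻²
  (b) m²·s⁻²
  (c) J·kg⁻¹ = N·m·kg⁻¹ = m²·s⁻²
  (d) [kg·m²·s⁻²·mol⁻¹] / [kg·mol⁻¹] = m²·s⁻²
  (e) [m] · [m·s⁻²] = m²·s⁻²
All reduce to m²·s⁻² except (a), which is m·s⁻².

(a)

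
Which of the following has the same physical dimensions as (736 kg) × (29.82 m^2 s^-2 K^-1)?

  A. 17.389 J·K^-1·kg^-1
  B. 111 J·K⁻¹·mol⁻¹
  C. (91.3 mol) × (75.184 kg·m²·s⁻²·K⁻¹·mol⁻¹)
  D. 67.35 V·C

C.

Reference: [kg] · [m²·s⁻²·K⁻¹] = kg·m²·s⁻²·K⁻¹.
Each option:
  A. J·kg⁻¹·K⁻¹ = N·m·kg⁻¹·K⁻¹ = m²·s⁻²·K⁻¹
  B. J·mol⁻¹·K⁻¹ = N·m·mol⁻¹·K⁻¹ = kg·m²·s⁻²·K⁻¹·mol⁻¹
  C. [mol] · [kg·m²·s⁻²·K⁻¹·mol⁻¹] = kg·m²·s⁻²·K⁻¹  ← same
  D. C·V = s·A·J·C⁻¹ = kg·m²·s⁻²
Only C. matches kg·m²·s⁻²·K⁻¹.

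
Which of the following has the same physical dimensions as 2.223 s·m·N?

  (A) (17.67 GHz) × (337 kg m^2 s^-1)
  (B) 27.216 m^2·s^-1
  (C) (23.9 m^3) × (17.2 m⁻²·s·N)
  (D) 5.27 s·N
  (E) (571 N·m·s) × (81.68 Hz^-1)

Reference: N·m·s = kg·m·s⁻²·m·s = kg·m²·s⁻¹.
Each option:
  (A) [s⁻¹] · [kg·m²·s⁻¹] = kg·m²·s⁻²
  (B) m²·s⁻¹
  (C) [m³] · [kg·m⁻¹·s⁻¹] = kg·m²·s⁻¹  ← same
  (D) N·s = kg·m·s⁻²·s = kg·m·s⁻¹
  (E) [kg·m²·s⁻¹] · [s] = kg·m²
Only (C) matches kg·m²·s⁻¹.

(C)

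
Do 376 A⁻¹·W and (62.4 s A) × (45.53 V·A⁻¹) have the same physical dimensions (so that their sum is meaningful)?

In SI base units:
  376 A⁻¹·W:  W·A⁻¹ = J·s⁻¹·A⁻¹ = kg·m²·s⁻³·A⁻¹
  (62.4 s A) × (45.53 V·A⁻¹):  [s·A] · [kg·m²·s⁻³·A⁻²] = kg·m²·s⁻²·A⁻¹
kg·m²·s⁻³·A⁻¹ ≠ kg·m²·s⁻²·A⁻¹, so they cannot be added.

No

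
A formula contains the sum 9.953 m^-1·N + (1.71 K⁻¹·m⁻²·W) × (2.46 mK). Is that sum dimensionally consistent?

Expand each in SI base units:
  9.953 m^-1·N:  N·m⁻¹ = kg·m·s⁻²·m⁻¹ = kg·s⁻²
  (1.71 K⁻¹·m⁻²·W) × (2.46 mK):  [kg·s⁻³·K⁻¹] · [K] = kg·s⁻³
kg·s⁻² ≠ kg·s⁻³, so they cannot be added.

No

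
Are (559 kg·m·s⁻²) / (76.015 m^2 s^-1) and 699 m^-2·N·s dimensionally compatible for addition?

In SI base units:
  (559 kg·m·s⁻²) / (76.015 m^2 s^-1):  [kg·m·s⁻²] / [m²·s⁻¹] = kg·m⁻¹·s⁻¹
  699 m^-2·N·s:  N·s·m⁻² = kg·m·s⁻²·s·m⁻² = kg·m⁻¹·s⁻¹
Both are kg·m⁻¹·s⁻¹, so they have the same dimensions and can be added.

Yes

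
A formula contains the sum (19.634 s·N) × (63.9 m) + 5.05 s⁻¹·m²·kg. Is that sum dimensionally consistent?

Expand each in SI base units:
  (19.634 s·N) × (63.9 m):  [kg·m·s⁻¹] · [m] = kg·m²·s⁻¹
  5.05 s⁻¹·m²·kg:  kg·m²·s⁻¹
Both are kg·m²·s⁻¹, so they have the same dimensions and can be added.

Yes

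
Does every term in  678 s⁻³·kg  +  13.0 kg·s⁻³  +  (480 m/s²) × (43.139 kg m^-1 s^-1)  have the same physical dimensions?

Expand each in SI base units:
  678 s⁻³·kg:  kg·s⁻³
  13.0 kg·s⁻³:  kg·s⁻³
  (480 m/s²) × (43.139 kg m^-1 s^-1):  [m·s⁻²] · [kg·m⁻¹·s⁻¹] = kg·s⁻³
Every term reduces to kg·s⁻³.

Yes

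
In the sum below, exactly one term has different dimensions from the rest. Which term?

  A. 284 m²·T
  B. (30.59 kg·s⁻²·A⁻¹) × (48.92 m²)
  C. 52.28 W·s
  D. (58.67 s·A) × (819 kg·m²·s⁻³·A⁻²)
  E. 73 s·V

In SI base units:
  A. T·m² = Wb·m⁻²·m² = kg·m²·s⁻²·A⁻¹
  B. [kg·s⁻²·A⁻¹] · [m²] = kg·m²·s⁻²·A⁻¹
  C. W·s = J·s⁻¹·s = kg·m²·s⁻²
  D. [s·A] · [kg·m²·s⁻³·A⁻²] = kg·m²·s⁻²·A⁻¹
  E. V·s = J·C⁻¹·s = kg·m²·s⁻²·A⁻¹
All reduce to kg·m²·s⁻²·A⁻¹ except C., which is kg·m²·s⁻².

C.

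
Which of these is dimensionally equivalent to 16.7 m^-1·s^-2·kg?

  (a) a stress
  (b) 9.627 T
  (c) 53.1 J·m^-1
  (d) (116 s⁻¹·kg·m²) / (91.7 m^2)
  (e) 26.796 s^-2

Reference: kg·m⁻¹·s⁻².
Each option:
  (a) [stress] = kg·m⁻¹·s⁻²  ← same
  (b) T = Wb·m⁻² = kg·s⁻²·A⁻¹
  (c) J·m⁻¹ = N·m·m⁻¹ = kg·m·s⁻²
  (d) [kg·m²·s⁻¹] / [m²] = kg·s⁻¹
  (e) s⁻²
Only (a) matches kg·m⁻¹·s⁻².

(a)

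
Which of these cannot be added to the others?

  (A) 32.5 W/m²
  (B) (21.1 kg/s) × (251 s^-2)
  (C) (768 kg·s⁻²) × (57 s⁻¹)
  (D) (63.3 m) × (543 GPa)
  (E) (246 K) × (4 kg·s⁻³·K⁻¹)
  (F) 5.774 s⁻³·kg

In SI base units:
  (A) W·m⁻² = J·s⁻¹·m⁻² = kg·s⁻³
  (B) [kg·s⁻¹] · [s⁻²] = kg·s⁻³
  (C) [kg·s⁻²] · [s⁻¹] = kg·s⁻³
  (D) [m] · [kg·m⁻¹·s⁻²] = kg·s⁻²
  (E) [K] · [kg·s⁻³·K⁻¹] = kg·s⁻³
  (F) kg·s⁻³
All reduce to kg·s⁻³ except (D), which is kg·s⁻².

(D)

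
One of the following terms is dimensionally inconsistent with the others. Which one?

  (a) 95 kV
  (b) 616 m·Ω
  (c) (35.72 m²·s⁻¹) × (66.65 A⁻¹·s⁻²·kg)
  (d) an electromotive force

Reduce each to base SI dimensions:
  (a) V = J·C⁻¹ = kg·m²·s⁻³·A⁻¹
  (b) Ω·m = V·A⁻¹·m = kg·m³·s⁻³·A⁻²
  (c) [m²·s⁻¹] · [kg·s⁻²·A⁻¹] = kg·m²·s⁻³·A⁻¹
  (d) [electromotive force] = kg·m²·s⁻³·A⁻¹
All reduce to kg·m²·s⁻³·A⁻¹ except (b), which is kg·m³·s⁻³·A⁻².

(b)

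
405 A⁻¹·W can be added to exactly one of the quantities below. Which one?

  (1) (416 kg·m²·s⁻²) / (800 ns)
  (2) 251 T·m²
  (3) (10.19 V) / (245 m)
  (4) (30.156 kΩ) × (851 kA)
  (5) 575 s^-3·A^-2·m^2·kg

Reference: W·A⁻¹ = J·s⁻¹·A⁻¹ = kg·m²·s⁻³·A⁻¹.
Each option:
  (1) [kg·m²·s⁻²] / [s] = kg·m²·s⁻³
  (2) T·m² = Wb·m⁻²·m² = kg·m²·s⁻²·A⁻¹
  (3) [kg·m²·s⁻³·A⁻¹] / [m] = kg·m·s⁻³·A⁻¹
  (4) [kg·m²·s⁻³·A⁻²] · [A] = kg·m²·s⁻³·A⁻¹  ← same
  (5) kg·m²·s⁻³·A⁻²
Only (4) matches kg·m²·s⁻³·A⁻¹.

(4)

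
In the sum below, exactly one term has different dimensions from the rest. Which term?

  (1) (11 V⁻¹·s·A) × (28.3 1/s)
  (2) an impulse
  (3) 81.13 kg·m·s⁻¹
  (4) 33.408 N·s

(1)

Expand each in SI base units:
  (1) [kg⁻¹·m⁻²·s⁴·A²] · [s⁻¹] = kg⁻¹·m⁻²·s³·A²
  (2) [impulse] = kg·m·s⁻¹
  (3) kg·m·s⁻¹
  (4) N·s = kg·m·s⁻²·s = kg·m·s⁻¹
All reduce to kg·m·s⁻¹ except (1), which is kg⁻¹·m⁻²·s³·A².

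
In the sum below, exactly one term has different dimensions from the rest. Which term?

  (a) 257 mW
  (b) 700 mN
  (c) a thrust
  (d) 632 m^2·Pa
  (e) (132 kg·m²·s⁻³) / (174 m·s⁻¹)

(a)

Expand each in SI base units:
  (a) W = J·s⁻¹ = kg·m²·s⁻³
  (b) N = kg·m·s⁻²
  (c) [thrust] = kg·m·s⁻²
  (d) Pa·m² = N·m⁻²·m² = kg·m·s⁻²
  (e) [kg·m²·s⁻³] / [m·s⁻¹] = kg·m·s⁻²
All reduce to kg·m·s⁻² except (a), which is kg·m²·s⁻³.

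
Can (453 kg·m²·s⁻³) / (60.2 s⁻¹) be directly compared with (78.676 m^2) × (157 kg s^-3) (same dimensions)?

No

Reduce each to base SI dimensions:
  (453 kg·m²·s⁻³) / (60.2 s⁻¹):  [kg·m²·s⁻³] / [s⁻¹] = kg·m²·s⁻²
  (78.676 m^2) × (157 kg s^-3):  [m²] · [kg·s⁻³] = kg·m²·s⁻³
kg·m²·s⁻² ≠ kg·m²·s⁻³, so they cannot be added.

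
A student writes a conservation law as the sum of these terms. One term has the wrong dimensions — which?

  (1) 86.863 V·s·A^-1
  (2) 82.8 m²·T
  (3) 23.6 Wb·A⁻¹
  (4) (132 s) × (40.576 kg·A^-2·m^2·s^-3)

(2)

Work out the base dimensions of each:
  (1) V·s·A⁻¹ = J·C⁻¹·s·A⁻¹ = kg·m²·s⁻²·A⁻²
  (2) T·m² = Wb·m⁻²·m² = kg·m²·s⁻²·A⁻¹
  (3) Wb·A⁻¹ = V·s·A⁻¹ = kg·m²·s⁻²·A⁻²
  (4) [s] · [kg·m²·s⁻³·A⁻²] = kg·m²·s⁻²·A⁻²
All reduce to kg·m²·s⁻²·A⁻² except (2), which is kg·m²·s⁻²·A⁻¹.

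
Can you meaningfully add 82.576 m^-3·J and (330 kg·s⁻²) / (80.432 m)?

Dimensions:
  82.576 m^-3·J:  J·m⁻³ = N·m·m⁻³ = kg·m⁻¹·s⁻²
  (330 kg·s⁻²) / (80.432 m):  [kg·s⁻²] / [m] = kg·m⁻¹·s⁻²
Both are kg·m⁻¹·s⁻², so they have the same dimensions and can be added.

Yes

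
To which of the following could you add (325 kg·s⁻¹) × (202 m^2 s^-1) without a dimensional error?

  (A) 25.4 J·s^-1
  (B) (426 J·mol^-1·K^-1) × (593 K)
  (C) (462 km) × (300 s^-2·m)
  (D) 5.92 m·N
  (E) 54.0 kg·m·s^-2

Reference: [kg·s⁻¹] · [m²·s⁻¹] = kg·m²·s⁻².
Each option:
  (A) J·s⁻¹ = N·m·s⁻¹ = kg·m²·s⁻³
  (B) [kg·m²·s⁻²·K⁻¹·mol⁻¹] · [K] = kg·m²·s⁻²·mol⁻¹
  (C) [m] · [m·s⁻²] = m²·s⁻²
  (D) N·m = kg·m·s⁻²·m = kg·m²·s⁻²  ← same
  (E) kg·m·s⁻²
Only (D) matches kg·m²·s⁻².

(D)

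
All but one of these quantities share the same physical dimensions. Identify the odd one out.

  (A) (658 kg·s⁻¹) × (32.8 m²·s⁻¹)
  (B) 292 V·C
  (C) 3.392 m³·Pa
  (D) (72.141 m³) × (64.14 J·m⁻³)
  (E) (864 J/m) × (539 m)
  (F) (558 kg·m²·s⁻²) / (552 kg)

(F)

Expand each in SI base units:
  (A) [kg·s⁻¹] · [m²·s⁻¹] = kg·m²·s⁻²
  (B) C·V = s·A·J·C⁻¹ = kg·m²·s⁻²
  (C) Pa·m³ = N·m⁻²·m³ = kg·m²·s⁻²
  (D) [m³] · [kg·m⁻¹·s⁻²] = kg·m²·s⁻²
  (E) [kg·m·s⁻²] · [m] = kg·m²·s⁻²
  (F) [kg·m²·s⁻²] / [kg] = m²·s⁻²
All reduce to kg·m²·s⁻² except (F), which is m²·s⁻².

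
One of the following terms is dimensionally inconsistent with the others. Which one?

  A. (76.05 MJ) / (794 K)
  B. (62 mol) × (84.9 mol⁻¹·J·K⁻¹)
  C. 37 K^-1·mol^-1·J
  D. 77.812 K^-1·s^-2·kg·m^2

In SI base units:
  A. [kg·m²·s⁻²] / [K] = kg·m²·s⁻²·K⁻¹
  B. [mol] · [kg·m²·s⁻²·K⁻¹·mol⁻¹] = kg·m²·s⁻²·K⁻¹
  C. J·mol⁻¹·K⁻¹ = N·m·mol⁻¹·K⁻¹ = kg·m²·s⁻²·K⁻¹·mol⁻¹
  D. kg·m²·s⁻²·K⁻¹
All reduce to kg·m²·s⁻²·K⁻¹ except C., which is kg·m²·s⁻²·K⁻¹·mol⁻¹.

C.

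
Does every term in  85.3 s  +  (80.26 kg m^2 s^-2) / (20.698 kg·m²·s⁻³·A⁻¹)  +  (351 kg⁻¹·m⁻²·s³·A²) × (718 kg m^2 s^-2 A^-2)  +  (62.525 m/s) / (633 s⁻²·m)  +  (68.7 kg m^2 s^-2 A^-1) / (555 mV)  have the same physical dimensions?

Work out the base dimensions of each:
  85.3 s:  s
  (80.26 kg m^2 s^-2) / (20.698 kg·m²·s⁻³·A⁻¹):  [kg·m²·s⁻²] / [kg·m²·s⁻³·A⁻¹] = s·A
  (351 kg⁻¹·m⁻²·s³·A²) × (718 kg m^2 s^-2 A^-2):  [kg⁻¹·m⁻²·s³·A²] · [kg·m²·s⁻²·A⁻²] = s
  (62.525 m/s) / (633 s⁻²·m):  [m·s⁻¹] / [m·s⁻²] = s
  (68.7 kg m^2 s^-2 A^-1) / (555 mV):  [kg·m²·s⁻²·A⁻¹] / [kg·m²·s⁻³·A⁻¹] = s
The terms do not share a single dimension (s vs s·A).

No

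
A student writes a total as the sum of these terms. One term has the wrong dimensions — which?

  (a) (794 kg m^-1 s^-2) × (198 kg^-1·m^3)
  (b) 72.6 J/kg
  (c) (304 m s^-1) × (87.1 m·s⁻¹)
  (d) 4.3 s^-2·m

Dimensions:
  (a) [kg·m⁻¹·s⁻²] · [kg⁻¹·m³] = m²·s⁻²
  (b) J·kg⁻¹ = N·m·kg⁻¹ = m²·s⁻²
  (c) [m·s⁻¹] · [m·s⁻¹] = m²·s⁻²
  (d) m·s⁻²
All reduce to m²·s⁻² except (d), which is m·s⁻².

(d)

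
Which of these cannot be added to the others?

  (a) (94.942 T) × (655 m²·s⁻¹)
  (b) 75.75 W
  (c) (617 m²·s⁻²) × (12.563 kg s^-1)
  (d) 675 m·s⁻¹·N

Dimensions:
  (a) [kg·s⁻²·A⁻¹] · [m²·s⁻¹] = kg·m²·s⁻³·A⁻¹
  (b) W = J·s⁻¹ = kg·m²·s⁻³
  (c) [m²·s⁻²] · [kg·s⁻¹] = kg·m²·s⁻³
  (d) N·m·s⁻¹ = kg·m·s⁻²·m·s⁻¹ = kg·m²·s⁻³
All reduce to kg·m²·s⁻³ except (a), which is kg·m²·s⁻³·A⁻¹.

(a)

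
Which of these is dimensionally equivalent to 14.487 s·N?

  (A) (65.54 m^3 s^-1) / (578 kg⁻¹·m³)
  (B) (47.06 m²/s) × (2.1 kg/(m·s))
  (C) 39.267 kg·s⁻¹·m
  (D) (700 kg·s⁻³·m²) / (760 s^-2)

Reference: N·s = kg·m·s⁻²·s = kg·m·s⁻¹.
Each option:
  (A) [m³·s⁻¹] / [kg⁻¹·m³] = kg·s⁻¹
  (B) [m²·s⁻¹] · [kg·m⁻¹·s⁻¹] = kg·m·s⁻²
  (C) kg·m·s⁻¹  ← same
  (D) [kg·m²·s⁻³] / [s⁻²] = kg·m²·s⁻¹
Only (C) matches kg·m·s⁻¹.

(C)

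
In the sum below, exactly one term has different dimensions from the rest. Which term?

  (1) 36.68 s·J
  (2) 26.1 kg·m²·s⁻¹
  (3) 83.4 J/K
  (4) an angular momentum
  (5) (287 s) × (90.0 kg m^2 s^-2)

Work out the base dimensions of each:
  (1) J·s = N·m·s = kg·m²·s⁻¹
  (2) kg·m²·s⁻¹
  (3) J·K⁻¹ = N·m·K⁻¹ = kg·m²·s⁻²·K⁻¹
  (4) [angular momentum] = kg·m²·s⁻¹
  (5) [s] · [kg·m²·s⁻²] = kg·m²·s⁻¹
All reduce to kg·m²·s⁻¹ except (3), which is kg·m²·s⁻²·K⁻¹.

(3)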